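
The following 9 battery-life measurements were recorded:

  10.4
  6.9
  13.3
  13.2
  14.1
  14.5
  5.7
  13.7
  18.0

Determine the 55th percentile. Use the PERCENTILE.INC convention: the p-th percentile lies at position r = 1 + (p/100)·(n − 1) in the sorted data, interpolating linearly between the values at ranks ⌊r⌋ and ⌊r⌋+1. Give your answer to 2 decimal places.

Sorted: 5.7, 6.9, 10.4, 13.2, 13.3, 13.7, 14.1, 14.5, 18.0.
n = 9.
r = 1 + (55/100)·(9 − 1) = 1 + 4.4 = 5.4.
Rank 5 is 13.3 and rank 6 is 13.7.
Interpolate: 13.3 + 0.4·(13.7 − 13.3) = 13.3 + 0.4·0.4 = 13.46.

13.46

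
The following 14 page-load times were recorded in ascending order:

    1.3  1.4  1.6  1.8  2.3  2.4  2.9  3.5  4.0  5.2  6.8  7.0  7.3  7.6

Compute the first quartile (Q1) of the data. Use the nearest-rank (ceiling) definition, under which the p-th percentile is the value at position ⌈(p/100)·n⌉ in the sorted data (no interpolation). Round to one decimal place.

n = 14.
Position = ⌈25/100 · 14⌉ = ⌈3.5⌉ = 4.
The value at rank 4 is 1.8.

1.8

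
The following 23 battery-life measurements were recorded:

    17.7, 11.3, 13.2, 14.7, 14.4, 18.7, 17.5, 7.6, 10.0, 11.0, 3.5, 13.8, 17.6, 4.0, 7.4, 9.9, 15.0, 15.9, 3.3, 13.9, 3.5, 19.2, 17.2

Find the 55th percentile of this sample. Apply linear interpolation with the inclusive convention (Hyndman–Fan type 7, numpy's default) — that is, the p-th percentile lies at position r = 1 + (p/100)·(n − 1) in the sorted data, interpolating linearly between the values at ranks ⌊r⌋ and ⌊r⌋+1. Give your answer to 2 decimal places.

Sorted: 3.3, 3.5, 3.5, 4.0, 7.4, 7.6, 9.9, 10.0, 11.0, 11.3, 13.2, 13.8, 13.9, 14.4, 14.7, 15.0, 15.9, 17.2, 17.5, 17.6, 17.7, 18.7, 19.2.
n = 23.
r = 1 + (55/100)·(23 − 1) = 1 + 12.1 = 13.1.
Rank 13 is 13.9 and rank 14 is 14.4.
Interpolate: 13.9 + 0.1·(14.4 − 13.9) = 13.9 + 0.1·0.5 = 13.95.

13.95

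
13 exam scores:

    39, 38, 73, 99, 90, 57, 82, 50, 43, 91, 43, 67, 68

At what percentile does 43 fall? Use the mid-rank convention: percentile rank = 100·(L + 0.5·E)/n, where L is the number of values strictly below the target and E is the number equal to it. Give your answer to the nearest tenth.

23.1

Sorted: 38, 39, 43, 43, 50, 57, 67, 68, 73, 82, 90, 91, 99.
Count below 43: L = 2; count equal: E = 2; n = 13.
Percentile rank = 100·(2 + 0.5·2)/13 = 100·3/13 = 23.08.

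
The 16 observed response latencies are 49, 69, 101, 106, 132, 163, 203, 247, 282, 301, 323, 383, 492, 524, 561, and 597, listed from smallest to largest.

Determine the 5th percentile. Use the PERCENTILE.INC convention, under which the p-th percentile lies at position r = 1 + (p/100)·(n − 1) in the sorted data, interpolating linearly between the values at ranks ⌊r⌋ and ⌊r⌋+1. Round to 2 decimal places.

n = 16.
r = 1 + (5/100)·(16 − 1) = 1 + 0.75 = 1.75.
Rank 1 is 49 and rank 2 is 69.
Interpolate: 49 + 0.75·(69 − 49) = 49 + 0.75·20 = 64.

64.00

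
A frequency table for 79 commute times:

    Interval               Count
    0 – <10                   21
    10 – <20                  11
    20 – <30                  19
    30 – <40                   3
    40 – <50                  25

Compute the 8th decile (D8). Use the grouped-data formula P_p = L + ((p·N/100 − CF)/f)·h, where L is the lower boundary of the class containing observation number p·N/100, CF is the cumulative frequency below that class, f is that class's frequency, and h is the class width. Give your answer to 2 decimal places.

43.68

N = 79; target position k = 80/100 · 79 = 63.2.
Cumulative frequencies: 21, 32, 51, 54, 79.
Observation 63.2 falls in the class 40 – <50.
L = 40, CF = 54, f = 25, h = 10.
P80 = 40 + ((63.2 − 54)/25)·10 = 40 + 3.68 = 43.68.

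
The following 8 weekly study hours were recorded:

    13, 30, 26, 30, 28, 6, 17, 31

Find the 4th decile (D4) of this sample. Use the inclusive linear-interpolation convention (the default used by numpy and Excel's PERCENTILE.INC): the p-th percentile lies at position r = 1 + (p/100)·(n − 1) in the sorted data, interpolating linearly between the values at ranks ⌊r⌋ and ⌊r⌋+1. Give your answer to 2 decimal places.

Sorted: 6, 13, 17, 26, 28, 30, 30, 31.
n = 8.
r = 1 + (40/100)·(8 − 1) = 1 + 2.8 = 3.8.
Rank 3 is 17 and rank 4 is 26.
Interpolate: 17 + 0.8·(26 − 17) = 17 + 0.8·9 = 24.2.

24.20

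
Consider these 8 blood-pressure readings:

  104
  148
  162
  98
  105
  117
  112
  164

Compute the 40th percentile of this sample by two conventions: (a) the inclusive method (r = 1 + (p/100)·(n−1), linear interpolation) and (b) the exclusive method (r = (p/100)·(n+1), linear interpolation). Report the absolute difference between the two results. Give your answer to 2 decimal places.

1.40

Sorted: 98, 104, 105, 112, 117, 148, 162, 164.
n = 8.
(a) r = 3.8; between ranks 3 (105) and 4 (112): 110.6.
(b) r = 3.6; between ranks 3 (105) and 4 (112): 109.2.
|110.6 − 109.2| = 1.4.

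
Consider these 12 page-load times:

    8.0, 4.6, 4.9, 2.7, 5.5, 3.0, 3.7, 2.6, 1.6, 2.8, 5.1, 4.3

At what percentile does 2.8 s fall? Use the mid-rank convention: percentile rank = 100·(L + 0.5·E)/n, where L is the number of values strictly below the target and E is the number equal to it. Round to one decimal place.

29.2

Sorted: 1.6, 2.6, 2.7, 2.8, 3.0, 3.7, 4.3, 4.6, 4.9, 5.1, 5.5, 8.0.
Count below 2.8: L = 3; count equal: E = 1; n = 12.
Percentile rank = 100·(3 + 0.5·1)/12 = 100·3.5/12 = 29.17.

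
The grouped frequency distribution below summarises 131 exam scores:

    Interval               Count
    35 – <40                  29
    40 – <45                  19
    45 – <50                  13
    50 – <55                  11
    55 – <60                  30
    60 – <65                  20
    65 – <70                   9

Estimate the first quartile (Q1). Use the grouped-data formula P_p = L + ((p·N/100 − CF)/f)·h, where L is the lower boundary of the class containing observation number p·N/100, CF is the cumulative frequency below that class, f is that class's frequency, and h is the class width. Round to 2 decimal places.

40.99

N = 131; target position k = 25/100 · 131 = 32.75.
Cumulative frequencies: 29, 48, 61, 72, 102, 122, 131.
Observation 32.75 falls in the class 40 – <45.
L = 40, CF = 29, f = 19, h = 5.
P25 = 40 + ((32.75 − 29)/19)·5 = 40 + 0.986842 = 40.9868.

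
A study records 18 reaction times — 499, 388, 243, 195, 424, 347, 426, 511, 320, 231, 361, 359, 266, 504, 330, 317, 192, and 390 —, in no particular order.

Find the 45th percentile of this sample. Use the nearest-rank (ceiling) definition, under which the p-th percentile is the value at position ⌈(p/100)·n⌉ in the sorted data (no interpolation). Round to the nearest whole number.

Sorted: 192, 195, 231, 243, 266, 317, 320, 330, 347, 359, 361, 388, 390, 424, 426, 499, 504, 511.
n = 18.
Position = ⌈45/100 · 18⌉ = ⌈8.1⌉ = 9.
The value at rank 9 is 347.

347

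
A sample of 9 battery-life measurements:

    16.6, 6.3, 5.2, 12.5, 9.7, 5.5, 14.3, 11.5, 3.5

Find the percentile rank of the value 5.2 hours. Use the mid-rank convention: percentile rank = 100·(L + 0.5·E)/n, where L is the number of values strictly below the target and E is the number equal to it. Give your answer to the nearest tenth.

Sorted: 3.5, 5.2, 5.5, 6.3, 9.7, 11.5, 12.5, 14.3, 16.6.
Count below 5.2: L = 1; count equal: E = 1; n = 9.
Percentile rank = 100·(1 + 0.5·1)/9 = 100·1.5/9 = 16.67.

16.7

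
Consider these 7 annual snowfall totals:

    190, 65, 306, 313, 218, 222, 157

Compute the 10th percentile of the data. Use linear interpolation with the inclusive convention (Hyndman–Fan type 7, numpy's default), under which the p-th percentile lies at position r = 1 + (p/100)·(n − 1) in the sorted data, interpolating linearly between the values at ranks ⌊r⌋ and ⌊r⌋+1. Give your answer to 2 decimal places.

120.20

Sorted: 65, 157, 190, 218, 222, 306, 313.
n = 7.
r = 1 + (10/100)·(7 − 1) = 1 + 0.6 = 1.6.
Rank 1 is 65 and rank 2 is 157.
Interpolate: 65 + 0.6·(157 − 65) = 65 + 0.6·92 = 120.2.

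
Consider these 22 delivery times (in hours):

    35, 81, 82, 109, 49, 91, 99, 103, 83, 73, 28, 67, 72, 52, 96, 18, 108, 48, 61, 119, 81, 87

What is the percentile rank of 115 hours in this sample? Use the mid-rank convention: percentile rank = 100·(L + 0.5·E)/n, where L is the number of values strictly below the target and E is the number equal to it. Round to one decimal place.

95.5

Sorted: 18, 28, 35, 48, 49, 52, 61, 67, 72, 73, 81, 81, 82, 83, 87, 91, 96, 99, 103, 108, 109, 119.
Count below 115: L = 21; count equal: E = 0; n = 22.
Percentile rank = 100·(21 + 0.5·0)/22 = 100·21/22 = 95.45.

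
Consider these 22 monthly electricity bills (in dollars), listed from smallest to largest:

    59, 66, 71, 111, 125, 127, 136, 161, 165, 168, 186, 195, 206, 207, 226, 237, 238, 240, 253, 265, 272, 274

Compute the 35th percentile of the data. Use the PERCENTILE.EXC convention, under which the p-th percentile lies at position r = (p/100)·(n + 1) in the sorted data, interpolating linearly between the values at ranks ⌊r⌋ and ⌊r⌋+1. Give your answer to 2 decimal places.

161.20

n = 22.
r = (35/100)·(22 + 1) = 8.05.
Rank 8 is 161 and rank 9 is 165.
Interpolate: 161 + 0.05·(165 − 161) = 161 + 0.05·4 = 161.2.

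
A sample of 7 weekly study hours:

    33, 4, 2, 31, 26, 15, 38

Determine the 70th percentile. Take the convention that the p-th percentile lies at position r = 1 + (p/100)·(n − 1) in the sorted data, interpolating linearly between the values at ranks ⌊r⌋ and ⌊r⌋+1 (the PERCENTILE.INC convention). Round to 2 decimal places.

31.40

Sorted: 2, 4, 15, 26, 31, 33, 38.
n = 7.
r = 1 + (70/100)·(7 − 1) = 1 + 4.2 = 5.2.
Rank 5 is 31 and rank 6 is 33.
Interpolate: 31 + 0.2·(33 − 31) = 31 + 0.2·2 = 31.4.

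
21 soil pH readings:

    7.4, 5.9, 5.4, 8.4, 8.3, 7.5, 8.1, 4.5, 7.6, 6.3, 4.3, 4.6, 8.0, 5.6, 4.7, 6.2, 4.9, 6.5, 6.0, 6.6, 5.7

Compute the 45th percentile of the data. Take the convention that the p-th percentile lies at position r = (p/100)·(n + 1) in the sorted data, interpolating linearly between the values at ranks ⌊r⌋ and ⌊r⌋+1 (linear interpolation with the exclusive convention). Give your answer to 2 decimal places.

Sorted: 4.3, 4.5, 4.6, 4.7, 4.9, 5.4, 5.6, 5.7, 5.9, 6.0, 6.2, 6.3, 6.5, 6.6, 7.4, 7.5, 7.6, 8.0, 8.1, 8.3, 8.4.
n = 21.
r = (45/100)·(21 + 1) = 9.9.
Rank 9 is 5.9 and rank 10 is 6.0.
Interpolate: 5.9 + 0.9·(6.0 − 5.9) = 5.9 + 0.9·0.1 = 5.99.

5.99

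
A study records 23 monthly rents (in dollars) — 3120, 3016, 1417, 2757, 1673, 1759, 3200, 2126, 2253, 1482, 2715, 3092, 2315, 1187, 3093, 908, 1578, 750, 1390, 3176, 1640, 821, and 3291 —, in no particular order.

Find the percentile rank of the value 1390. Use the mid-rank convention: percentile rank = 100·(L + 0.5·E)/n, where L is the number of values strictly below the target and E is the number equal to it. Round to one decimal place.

Sorted: 750, 821, 908, 1187, 1390, 1417, 1482, 1578, 1640, 1673, 1759, 2126, 2253, 2315, 2715, 2757, 3016, 3092, 3093, 3120, 3176, 3200, 3291.
Count below 1390: L = 4; count equal: E = 1; n = 23.
Percentile rank = 100·(4 + 0.5·1)/23 = 100·4.5/23 = 19.57.

19.6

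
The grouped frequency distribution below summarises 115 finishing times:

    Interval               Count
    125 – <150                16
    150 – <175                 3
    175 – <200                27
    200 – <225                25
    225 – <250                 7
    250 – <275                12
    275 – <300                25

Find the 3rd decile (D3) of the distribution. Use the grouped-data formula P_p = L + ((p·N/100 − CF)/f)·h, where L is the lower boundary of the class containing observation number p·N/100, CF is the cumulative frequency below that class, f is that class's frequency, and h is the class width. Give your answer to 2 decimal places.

N = 115; target position k = 30/100 · 115 = 34.5.
Cumulative frequencies: 16, 19, 46, 71, 78, 90, 115.
Observation 34.5 falls in the class 175 – <200.
L = 175, CF = 19, f = 27, h = 25.
P30 = 175 + ((34.5 − 19)/27)·25 = 175 + 14.3519 = 189.352.

189.35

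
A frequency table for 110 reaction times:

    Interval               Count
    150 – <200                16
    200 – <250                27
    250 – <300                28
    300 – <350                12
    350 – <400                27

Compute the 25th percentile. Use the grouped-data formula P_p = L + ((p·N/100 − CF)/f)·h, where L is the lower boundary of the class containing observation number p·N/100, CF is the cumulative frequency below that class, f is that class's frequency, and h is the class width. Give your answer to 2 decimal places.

221.30

N = 110; target position k = 25/100 · 110 = 27.5.
Cumulative frequencies: 16, 43, 71, 83, 110.
Observation 27.5 falls in the class 200 – <250.
L = 200, CF = 16, f = 27, h = 50.
P25 = 200 + ((27.5 − 16)/27)·50 = 200 + 21.2963 = 221.296.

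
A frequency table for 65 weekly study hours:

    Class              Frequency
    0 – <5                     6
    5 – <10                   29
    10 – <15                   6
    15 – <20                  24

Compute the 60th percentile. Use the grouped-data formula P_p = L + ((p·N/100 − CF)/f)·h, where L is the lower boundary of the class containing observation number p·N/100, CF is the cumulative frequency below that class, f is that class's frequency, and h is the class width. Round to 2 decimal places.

N = 65; target position k = 60/100 · 65 = 39.
Cumulative frequencies: 6, 35, 41, 65.
Observation 39 falls in the class 10 – <15.
L = 10, CF = 35, f = 6, h = 5.
P60 = 10 + ((39 − 35)/6)·5 = 10 + 3.33333 = 13.3333.

13.33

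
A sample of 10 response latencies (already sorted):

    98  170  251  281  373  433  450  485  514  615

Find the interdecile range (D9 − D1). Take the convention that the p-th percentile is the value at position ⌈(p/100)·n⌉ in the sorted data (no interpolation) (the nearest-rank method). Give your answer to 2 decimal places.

n = 10.
P10: rank ⌈10/100·10⌉ = 1 → 98.
P90: rank ⌈90/100·10⌉ = 9 → 514.
Difference: 514 − 98 = 416.

416.00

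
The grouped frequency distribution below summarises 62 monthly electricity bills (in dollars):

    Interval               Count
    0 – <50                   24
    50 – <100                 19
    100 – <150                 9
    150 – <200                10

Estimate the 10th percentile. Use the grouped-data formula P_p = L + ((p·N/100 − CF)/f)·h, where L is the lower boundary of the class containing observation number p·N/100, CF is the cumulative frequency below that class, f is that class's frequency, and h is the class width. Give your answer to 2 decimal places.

N = 62; target position k = 10/100 · 62 = 6.2.
Cumulative frequencies: 24, 43, 52, 62.
Observation 6.2 falls in the class 0 – <50.
L = 0, CF = 0, f = 24, h = 50.
P10 = 0 + ((6.2 − 0)/24)·50 = 0 + 12.9167 = 12.9167.

12.92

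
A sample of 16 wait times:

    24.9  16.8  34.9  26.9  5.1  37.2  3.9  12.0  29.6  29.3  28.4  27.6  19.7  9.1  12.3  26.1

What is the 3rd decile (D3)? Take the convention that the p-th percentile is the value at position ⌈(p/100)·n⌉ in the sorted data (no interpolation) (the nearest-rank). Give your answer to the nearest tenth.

Sorted: 3.9, 5.1, 9.1, 12.0, 12.3, 16.8, 19.7, 24.9, 26.1, 26.9, 27.6, 28.4, 29.3, 29.6, 34.9, 37.2.
n = 16.
Position = ⌈30/100 · 16⌉ = ⌈4.8⌉ = 5.
The value at rank 5 is 12.3.

12.3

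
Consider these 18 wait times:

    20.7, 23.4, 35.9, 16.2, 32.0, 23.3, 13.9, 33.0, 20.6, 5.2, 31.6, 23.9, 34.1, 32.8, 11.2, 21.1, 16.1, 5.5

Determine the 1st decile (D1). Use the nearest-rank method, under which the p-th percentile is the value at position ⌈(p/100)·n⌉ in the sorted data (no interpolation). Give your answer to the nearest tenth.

5.5

Sorted: 5.2, 5.5, 11.2, 13.9, 16.1, 16.2, 20.6, 20.7, 21.1, 23.3, 23.4, 23.9, 31.6, 32.0, 32.8, 33.0, 34.1, 35.9.
n = 18.
Position = ⌈10/100 · 18⌉ = ⌈1.8⌉ = 2.
The value at rank 2 is 5.5.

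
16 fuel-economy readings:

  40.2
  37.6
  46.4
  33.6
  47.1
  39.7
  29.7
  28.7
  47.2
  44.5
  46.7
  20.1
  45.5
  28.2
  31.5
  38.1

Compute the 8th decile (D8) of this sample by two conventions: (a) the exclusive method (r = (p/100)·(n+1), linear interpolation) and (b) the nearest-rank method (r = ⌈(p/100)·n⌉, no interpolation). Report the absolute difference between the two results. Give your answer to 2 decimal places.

Sorted: 20.1, 28.2, 28.7, 29.7, 31.5, 33.6, 37.6, 38.1, 39.7, 40.2, 44.5, 45.5, 46.4, 46.7, 47.1, 47.2.
n = 16.
(a) r = 13.6; between ranks 13 (46.4) and 14 (46.7): 46.58.
(b) the nearest-rank method: rank 13 → 46.4.
|46.58 − 46.4| = 0.18.

0.18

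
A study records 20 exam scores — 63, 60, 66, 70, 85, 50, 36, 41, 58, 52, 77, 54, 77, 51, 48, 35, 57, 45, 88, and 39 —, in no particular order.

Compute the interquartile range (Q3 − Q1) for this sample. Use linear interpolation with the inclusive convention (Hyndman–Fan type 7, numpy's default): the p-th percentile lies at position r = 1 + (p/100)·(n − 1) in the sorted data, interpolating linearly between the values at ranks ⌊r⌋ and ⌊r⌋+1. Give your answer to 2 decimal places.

Sorted: 35, 36, 39, 41, 45, 48, 50, 51, 52, 54, 57, 58, 60, 63, 66, 70, 77, 77, 85, 88.
n = 20.
P25: r = 5.75; ranks 5–6 are 45, 48; interpolating gives 47.25.
P75: r = 15.25; ranks 15–16 are 66, 70; interpolating gives 67.
Difference: 67 − 47.25 = 19.75.

19.75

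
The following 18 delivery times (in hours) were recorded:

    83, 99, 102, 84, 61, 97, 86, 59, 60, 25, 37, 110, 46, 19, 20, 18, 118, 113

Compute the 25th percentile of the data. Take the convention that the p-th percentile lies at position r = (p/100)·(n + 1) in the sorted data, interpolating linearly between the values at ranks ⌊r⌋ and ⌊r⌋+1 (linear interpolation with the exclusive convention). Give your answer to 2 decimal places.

34.00

Sorted: 18, 19, 20, 25, 37, 46, 59, 60, 61, 83, 84, 86, 97, 99, 102, 110, 113, 118.
n = 18.
r = (25/100)·(18 + 1) = 4.75.
Rank 4 is 25 and rank 5 is 37.
Interpolate: 25 + 0.75·(37 − 25) = 25 + 0.75·12 = 34.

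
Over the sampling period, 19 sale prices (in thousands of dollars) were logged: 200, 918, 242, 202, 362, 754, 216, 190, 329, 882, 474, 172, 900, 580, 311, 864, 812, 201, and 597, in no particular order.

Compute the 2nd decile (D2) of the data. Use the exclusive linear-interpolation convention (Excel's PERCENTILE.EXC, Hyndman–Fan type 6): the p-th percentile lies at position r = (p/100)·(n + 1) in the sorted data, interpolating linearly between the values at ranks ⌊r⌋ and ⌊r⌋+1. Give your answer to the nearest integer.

Sorted: 172, 190, 200, 201, 202, 216, 242, 311, 329, 362, 474, 580, 597, 754, 812, 864, 882, 900, 918.
n = 19.
r = (20/100)·(19 + 1) = 4.
r is an integer, so P20 is the value at rank 4: 201.

201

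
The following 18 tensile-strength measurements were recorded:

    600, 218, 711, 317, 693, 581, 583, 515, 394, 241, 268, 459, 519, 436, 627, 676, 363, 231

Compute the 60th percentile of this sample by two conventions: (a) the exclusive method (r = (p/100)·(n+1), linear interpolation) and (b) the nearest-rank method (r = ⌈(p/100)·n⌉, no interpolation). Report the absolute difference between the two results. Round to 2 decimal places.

24.80

Sorted: 218, 231, 241, 268, 317, 363, 394, 436, 459, 515, 519, 581, 583, 600, 627, 676, 693, 711.
n = 18.
(a) r = 11.4; between ranks 11 (519) and 12 (581): 543.8.
(b) the nearest-rank method: rank 11 → 519.
|543.8 − 519| = 24.8.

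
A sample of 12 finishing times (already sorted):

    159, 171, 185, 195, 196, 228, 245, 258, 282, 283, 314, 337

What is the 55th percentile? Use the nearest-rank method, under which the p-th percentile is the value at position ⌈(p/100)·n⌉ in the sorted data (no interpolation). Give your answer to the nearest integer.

n = 12.
Position = ⌈55/100 · 12⌉ = ⌈6.6⌉ = 7.
The value at rank 7 is 245.

245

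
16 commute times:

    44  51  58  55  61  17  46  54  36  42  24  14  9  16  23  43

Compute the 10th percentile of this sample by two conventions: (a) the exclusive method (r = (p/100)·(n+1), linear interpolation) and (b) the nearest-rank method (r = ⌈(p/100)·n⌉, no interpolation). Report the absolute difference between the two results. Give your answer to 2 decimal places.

1.50

Sorted: 9, 14, 16, 17, 23, 24, 36, 42, 43, 44, 46, 51, 54, 55, 58, 61.
n = 16.
(a) r = 1.7; between ranks 1 (9) and 2 (14): 12.5.
(b) the nearest-rank method: rank 2 → 14.
|12.5 − 14| = 1.5.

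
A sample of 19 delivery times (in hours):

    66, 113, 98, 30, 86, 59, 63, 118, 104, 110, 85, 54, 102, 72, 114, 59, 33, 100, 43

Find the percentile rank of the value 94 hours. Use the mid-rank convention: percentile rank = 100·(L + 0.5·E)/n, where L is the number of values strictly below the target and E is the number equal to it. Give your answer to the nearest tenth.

57.9

Sorted: 30, 33, 43, 54, 59, 59, 63, 66, 72, 85, 86, 98, 100, 102, 104, 110, 113, 114, 118.
Count below 94: L = 11; count equal: E = 0; n = 19.
Percentile rank = 100·(11 + 0.5·0)/19 = 100·11/19 = 57.89.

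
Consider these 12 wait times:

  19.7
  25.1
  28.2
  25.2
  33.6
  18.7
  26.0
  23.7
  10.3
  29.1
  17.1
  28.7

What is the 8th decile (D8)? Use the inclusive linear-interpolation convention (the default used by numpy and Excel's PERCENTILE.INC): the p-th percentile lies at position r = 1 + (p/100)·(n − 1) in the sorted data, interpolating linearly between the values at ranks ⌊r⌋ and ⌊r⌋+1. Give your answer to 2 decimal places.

Sorted: 10.3, 17.1, 18.7, 19.7, 23.7, 25.1, 25.2, 26.0, 28.2, 28.7, 29.1, 33.6.
n = 12.
r = 1 + (80/100)·(12 − 1) = 1 + 8.8 = 9.8.
Rank 9 is 28.2 and rank 10 is 28.7.
Interpolate: 28.2 + 0.8·(28.7 − 28.2) = 28.2 + 0.8·0.5 = 28.6.

28.60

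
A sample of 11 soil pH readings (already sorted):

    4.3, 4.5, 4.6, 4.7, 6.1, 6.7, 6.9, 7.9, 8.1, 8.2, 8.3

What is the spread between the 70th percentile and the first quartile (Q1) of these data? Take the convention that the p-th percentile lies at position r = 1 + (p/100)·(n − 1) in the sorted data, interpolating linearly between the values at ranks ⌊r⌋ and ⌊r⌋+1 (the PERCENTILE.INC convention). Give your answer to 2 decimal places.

3.25

n = 11.
P25: r = 3.5; ranks 3–4 are 4.6, 4.7; interpolating gives 4.65.
P70: r = 8 (integer) → 7.9.
Difference: 7.9 − 4.65 = 3.25.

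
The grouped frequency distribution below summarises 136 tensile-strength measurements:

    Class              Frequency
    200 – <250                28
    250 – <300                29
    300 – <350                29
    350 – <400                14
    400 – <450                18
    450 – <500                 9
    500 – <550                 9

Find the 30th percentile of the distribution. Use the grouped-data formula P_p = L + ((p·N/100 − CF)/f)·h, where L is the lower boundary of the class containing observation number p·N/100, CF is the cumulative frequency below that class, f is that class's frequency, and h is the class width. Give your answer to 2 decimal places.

272.07

N = 136; target position k = 30/100 · 136 = 40.8.
Cumulative frequencies: 28, 57, 86, 100, 118, 127, 136.
Observation 40.8 falls in the class 250 – <300.
L = 250, CF = 28, f = 29, h = 50.
P30 = 250 + ((40.8 − 28)/29)·50 = 250 + 22.069 = 272.069.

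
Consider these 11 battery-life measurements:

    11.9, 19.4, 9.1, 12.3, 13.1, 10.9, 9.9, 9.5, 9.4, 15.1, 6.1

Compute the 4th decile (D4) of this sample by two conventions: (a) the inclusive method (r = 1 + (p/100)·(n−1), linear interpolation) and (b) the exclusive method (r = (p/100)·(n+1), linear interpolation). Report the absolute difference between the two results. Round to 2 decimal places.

Sorted: 6.1, 9.1, 9.4, 9.5, 9.9, 10.9, 11.9, 12.3, 13.1, 15.1, 19.4.
n = 11.
(a) r = 5 → value at rank 5 = 9.9.
(b) r = 4.8; between ranks 4 (9.5) and 5 (9.9): 9.82.
|9.9 − 9.82| = 0.08.

0.08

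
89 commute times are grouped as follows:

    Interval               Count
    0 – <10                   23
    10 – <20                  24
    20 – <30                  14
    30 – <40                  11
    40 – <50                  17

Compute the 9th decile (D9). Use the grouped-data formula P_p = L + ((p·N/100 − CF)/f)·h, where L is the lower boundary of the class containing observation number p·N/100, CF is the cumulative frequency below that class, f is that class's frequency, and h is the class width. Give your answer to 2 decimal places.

N = 89; target position k = 90/100 · 89 = 80.1.
Cumulative frequencies: 23, 47, 61, 72, 89.
Observation 80.1 falls in the class 40 – <50.
L = 40, CF = 72, f = 17, h = 10.
P90 = 40 + ((80.1 − 72)/17)·10 = 40 + 4.76471 = 44.7647.

44.76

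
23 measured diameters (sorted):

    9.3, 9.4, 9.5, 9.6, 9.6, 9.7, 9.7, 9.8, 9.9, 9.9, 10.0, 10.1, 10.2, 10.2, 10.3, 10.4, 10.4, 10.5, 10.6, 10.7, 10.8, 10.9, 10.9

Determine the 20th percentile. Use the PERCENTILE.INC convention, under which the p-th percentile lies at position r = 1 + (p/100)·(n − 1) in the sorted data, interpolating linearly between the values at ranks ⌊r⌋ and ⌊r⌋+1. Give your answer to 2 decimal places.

n = 23.
r = 1 + (20/100)·(23 − 1) = 1 + 4.4 = 5.4.
Rank 5 is 9.6 and rank 6 is 9.7.
Interpolate: 9.6 + 0.4·(9.7 − 9.6) = 9.6 + 0.4·0.1 = 9.64.

9.64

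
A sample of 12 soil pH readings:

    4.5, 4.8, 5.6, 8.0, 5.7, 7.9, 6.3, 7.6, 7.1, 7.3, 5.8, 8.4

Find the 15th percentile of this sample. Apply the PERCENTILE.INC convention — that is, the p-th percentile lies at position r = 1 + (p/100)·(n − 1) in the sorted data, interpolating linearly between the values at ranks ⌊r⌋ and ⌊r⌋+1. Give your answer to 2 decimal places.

Sorted: 4.5, 4.8, 5.6, 5.7, 5.8, 6.3, 7.1, 7.3, 7.6, 7.9, 8.0, 8.4.
n = 12.
r = 1 + (15/100)·(12 − 1) = 1 + 1.65 = 2.65.
Rank 2 is 4.8 and rank 3 is 5.6.
Interpolate: 4.8 + 0.65·(5.6 − 4.8) = 4.8 + 0.65·0.8 = 5.32.

5.32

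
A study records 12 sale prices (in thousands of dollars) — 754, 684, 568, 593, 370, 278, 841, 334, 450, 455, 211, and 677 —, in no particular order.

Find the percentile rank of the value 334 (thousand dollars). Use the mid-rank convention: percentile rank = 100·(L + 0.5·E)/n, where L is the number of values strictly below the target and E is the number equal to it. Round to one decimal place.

20.8

Sorted: 211, 278, 334, 370, 450, 455, 568, 593, 677, 684, 754, 841.
Count below 334: L = 2; count equal: E = 1; n = 12.
Percentile rank = 100·(2 + 0.5·1)/12 = 100·2.5/12 = 20.83.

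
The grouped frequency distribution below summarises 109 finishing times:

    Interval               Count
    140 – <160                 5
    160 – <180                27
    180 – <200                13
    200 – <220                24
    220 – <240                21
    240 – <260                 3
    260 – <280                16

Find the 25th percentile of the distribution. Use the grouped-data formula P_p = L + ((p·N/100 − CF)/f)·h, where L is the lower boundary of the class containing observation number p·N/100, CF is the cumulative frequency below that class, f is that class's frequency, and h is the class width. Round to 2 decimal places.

N = 109; target position k = 25/100 · 109 = 27.25.
Cumulative frequencies: 5, 32, 45, 69, 90, 93, 109.
Observation 27.25 falls in the class 160 – <180.
L = 160, CF = 5, f = 27, h = 20.
P25 = 160 + ((27.25 − 5)/27)·20 = 160 + 16.4815 = 176.481.

176.48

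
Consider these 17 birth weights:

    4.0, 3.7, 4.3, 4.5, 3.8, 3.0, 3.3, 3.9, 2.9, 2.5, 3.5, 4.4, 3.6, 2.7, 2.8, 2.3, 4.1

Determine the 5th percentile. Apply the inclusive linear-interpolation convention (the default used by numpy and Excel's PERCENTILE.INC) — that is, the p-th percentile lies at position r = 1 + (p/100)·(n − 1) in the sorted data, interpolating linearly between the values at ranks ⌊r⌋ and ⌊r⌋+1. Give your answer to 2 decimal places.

2.46

Sorted: 2.3, 2.5, 2.7, 2.8, 2.9, 3.0, 3.3, 3.5, 3.6, 3.7, 3.8, 3.9, 4.0, 4.1, 4.3, 4.4, 4.5.
n = 17.
r = 1 + (5/100)·(17 − 1) = 1 + 0.8 = 1.8.
Rank 1 is 2.3 and rank 2 is 2.5.
Interpolate: 2.3 + 0.8·(2.5 − 2.3) = 2.3 + 0.8·0.2 = 2.46.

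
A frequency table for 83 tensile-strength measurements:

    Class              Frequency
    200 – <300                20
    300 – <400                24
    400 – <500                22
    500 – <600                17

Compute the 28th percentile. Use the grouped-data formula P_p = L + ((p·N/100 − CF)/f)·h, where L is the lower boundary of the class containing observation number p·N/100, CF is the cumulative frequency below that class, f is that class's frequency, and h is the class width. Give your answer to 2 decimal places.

313.50

N = 83; target position k = 28/100 · 83 = 23.24.
Cumulative frequencies: 20, 44, 66, 83.
Observation 23.24 falls in the class 300 – <400.
L = 300, CF = 20, f = 24, h = 100.
P28 = 300 + ((23.24 − 20)/24)·100 = 300 + 13.5 = 313.5.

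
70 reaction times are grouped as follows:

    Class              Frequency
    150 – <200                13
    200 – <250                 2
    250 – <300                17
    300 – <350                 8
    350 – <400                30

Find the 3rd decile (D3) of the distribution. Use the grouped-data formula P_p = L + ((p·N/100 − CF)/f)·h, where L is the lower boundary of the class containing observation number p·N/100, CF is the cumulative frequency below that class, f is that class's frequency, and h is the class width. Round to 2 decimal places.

267.65

N = 70; target position k = 30/100 · 70 = 21.
Cumulative frequencies: 13, 15, 32, 40, 70.
Observation 21 falls in the class 250 – <300.
L = 250, CF = 15, f = 17, h = 50.
P30 = 250 + ((21 − 15)/17)·50 = 250 + 17.6471 = 267.647.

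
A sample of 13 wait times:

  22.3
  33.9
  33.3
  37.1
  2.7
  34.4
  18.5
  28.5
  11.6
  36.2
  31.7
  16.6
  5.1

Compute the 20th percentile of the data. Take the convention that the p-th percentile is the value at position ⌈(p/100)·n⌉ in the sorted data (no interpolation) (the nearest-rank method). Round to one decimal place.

Sorted: 2.7, 5.1, 11.6, 16.6, 18.5, 22.3, 28.5, 31.7, 33.3, 33.9, 34.4, 36.2, 37.1.
n = 13.
Position = ⌈20/100 · 13⌉ = ⌈2.6⌉ = 3.
The value at rank 3 is 11.6.

11.6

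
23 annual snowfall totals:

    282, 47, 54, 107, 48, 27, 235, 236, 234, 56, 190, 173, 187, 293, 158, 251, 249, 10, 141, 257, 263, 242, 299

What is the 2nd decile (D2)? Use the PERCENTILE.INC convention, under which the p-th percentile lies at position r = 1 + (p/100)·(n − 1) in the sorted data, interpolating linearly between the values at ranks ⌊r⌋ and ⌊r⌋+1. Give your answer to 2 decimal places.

Sorted: 10, 27, 47, 48, 54, 56, 107, 141, 158, 173, 187, 190, 234, 235, 236, 242, 249, 251, 257, 263, 282, 293, 299.
n = 23.
r = 1 + (20/100)·(23 − 1) = 1 + 4.4 = 5.4.
Rank 5 is 54 and rank 6 is 56.
Interpolate: 54 + 0.4·(56 − 54) = 54 + 0.4·2 = 54.8.

54.80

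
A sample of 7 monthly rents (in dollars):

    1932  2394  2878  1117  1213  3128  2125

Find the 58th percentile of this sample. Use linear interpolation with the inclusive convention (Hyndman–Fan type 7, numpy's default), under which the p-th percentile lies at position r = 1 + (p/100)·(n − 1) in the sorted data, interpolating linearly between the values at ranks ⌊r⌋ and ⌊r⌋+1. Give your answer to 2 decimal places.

2254.12

Sorted: 1117, 1213, 1932, 2125, 2394, 2878, 3128.
n = 7.
r = 1 + (58/100)·(7 − 1) = 1 + 3.48 = 4.48.
Rank 4 is 2125 and rank 5 is 2394.
Interpolate: 2125 + 0.48·(2394 − 2125) = 2125 + 0.48·269 = 2254.12.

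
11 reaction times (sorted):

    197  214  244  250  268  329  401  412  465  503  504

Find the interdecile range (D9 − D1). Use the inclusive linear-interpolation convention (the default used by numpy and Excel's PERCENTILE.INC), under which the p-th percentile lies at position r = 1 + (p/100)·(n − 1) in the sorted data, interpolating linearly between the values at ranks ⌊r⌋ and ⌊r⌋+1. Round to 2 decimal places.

289.00

n = 11.
P10: r = 2 (integer) → 214.
P90: r = 10 (integer) → 503.
Difference: 503 − 214 = 289.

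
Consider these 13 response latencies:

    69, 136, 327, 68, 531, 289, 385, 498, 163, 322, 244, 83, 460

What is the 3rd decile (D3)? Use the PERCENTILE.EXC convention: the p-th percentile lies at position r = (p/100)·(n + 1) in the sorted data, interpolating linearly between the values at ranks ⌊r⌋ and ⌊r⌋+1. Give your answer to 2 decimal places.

141.40

Sorted: 68, 69, 83, 136, 163, 244, 289, 322, 327, 385, 460, 498, 531.
n = 13.
r = (30/100)·(13 + 1) = 4.2.
Rank 4 is 136 and rank 5 is 163.
Interpolate: 136 + 0.2·(163 − 136) = 136 + 0.2·27 = 141.4.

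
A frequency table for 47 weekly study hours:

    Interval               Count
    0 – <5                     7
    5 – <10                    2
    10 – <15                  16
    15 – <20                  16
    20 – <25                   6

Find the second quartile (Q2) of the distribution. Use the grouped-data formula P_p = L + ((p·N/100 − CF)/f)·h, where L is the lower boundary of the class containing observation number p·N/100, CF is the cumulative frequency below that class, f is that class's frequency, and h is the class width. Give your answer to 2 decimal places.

N = 47; target position k = 50/100 · 47 = 23.5.
Cumulative frequencies: 7, 9, 25, 41, 47.
Observation 23.5 falls in the class 10 – <15.
L = 10, CF = 9, f = 16, h = 5.
P50 = 10 + ((23.5 − 9)/16)·5 = 10 + 4.53125 = 14.5312.

14.53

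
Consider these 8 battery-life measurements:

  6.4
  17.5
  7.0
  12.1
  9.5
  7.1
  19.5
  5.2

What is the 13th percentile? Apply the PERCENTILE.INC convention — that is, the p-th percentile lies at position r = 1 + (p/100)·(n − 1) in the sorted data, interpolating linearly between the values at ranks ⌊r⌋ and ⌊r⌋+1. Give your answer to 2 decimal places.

Sorted: 5.2, 6.4, 7.0, 7.1, 9.5, 12.1, 17.5, 19.5.
n = 8.
r = 1 + (13/100)·(8 − 1) = 1 + 0.91 = 1.91.
Rank 1 is 5.2 and rank 2 is 6.4.
Interpolate: 5.2 + 0.91·(6.4 − 5.2) = 5.2 + 0.91·1.2 = 6.292.

6.29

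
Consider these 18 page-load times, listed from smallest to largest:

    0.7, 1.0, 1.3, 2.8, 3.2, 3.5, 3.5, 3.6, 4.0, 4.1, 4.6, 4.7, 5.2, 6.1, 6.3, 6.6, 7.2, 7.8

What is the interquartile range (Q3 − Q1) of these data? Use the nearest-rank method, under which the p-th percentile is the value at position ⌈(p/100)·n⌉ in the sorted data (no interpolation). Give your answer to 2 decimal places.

n = 18.
P25: rank ⌈25/100·18⌉ = 5 → 3.2.
P75: rank ⌈75/100·18⌉ = 14 → 6.1.
Difference: 6.1 − 3.2 = 2.9.

2.90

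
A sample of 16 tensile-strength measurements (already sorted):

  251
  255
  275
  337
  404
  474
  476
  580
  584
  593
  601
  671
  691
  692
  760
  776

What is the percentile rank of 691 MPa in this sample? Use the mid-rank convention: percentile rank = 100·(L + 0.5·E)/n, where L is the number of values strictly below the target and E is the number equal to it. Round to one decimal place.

Count below 691: L = 12; count equal: E = 1; n = 16.
Percentile rank = 100·(12 + 0.5·1)/16 = 100·12.5/16 = 78.12.

78.1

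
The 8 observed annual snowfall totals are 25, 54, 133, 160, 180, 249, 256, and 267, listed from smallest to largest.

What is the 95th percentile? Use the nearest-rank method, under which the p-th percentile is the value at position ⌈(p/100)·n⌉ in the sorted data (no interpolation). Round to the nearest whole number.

267

n = 8.
Position = ⌈95/100 · 8⌉ = ⌈7.6⌉ = 8.
The value at rank 8 is 267.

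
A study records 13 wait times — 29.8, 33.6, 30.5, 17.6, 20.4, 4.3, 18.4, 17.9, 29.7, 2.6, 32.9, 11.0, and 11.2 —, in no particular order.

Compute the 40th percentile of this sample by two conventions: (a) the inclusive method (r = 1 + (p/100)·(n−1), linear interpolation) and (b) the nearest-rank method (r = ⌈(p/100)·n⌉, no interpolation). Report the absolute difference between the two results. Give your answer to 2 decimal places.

0.06

Sorted: 2.6, 4.3, 11.0, 11.2, 17.6, 17.9, 18.4, 20.4, 29.7, 29.8, 30.5, 32.9, 33.6.
n = 13.
(a) r = 5.8; between ranks 5 (17.6) and 6 (17.9): 17.84.
(b) the nearest-rank method: rank 6 → 17.9.
|17.84 − 17.9| = 0.06.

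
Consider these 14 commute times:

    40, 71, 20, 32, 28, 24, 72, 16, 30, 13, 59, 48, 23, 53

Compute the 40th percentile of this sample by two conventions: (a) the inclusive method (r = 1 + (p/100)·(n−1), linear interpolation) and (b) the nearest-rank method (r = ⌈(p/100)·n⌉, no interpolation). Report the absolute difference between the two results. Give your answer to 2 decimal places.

Sorted: 13, 16, 20, 23, 24, 28, 30, 32, 40, 48, 53, 59, 71, 72.
n = 14.
(a) r = 6.2; between ranks 6 (28) and 7 (30): 28.4.
(b) the nearest-rank method: rank 6 → 28.
|28.4 − 28| = 0.4.

0.40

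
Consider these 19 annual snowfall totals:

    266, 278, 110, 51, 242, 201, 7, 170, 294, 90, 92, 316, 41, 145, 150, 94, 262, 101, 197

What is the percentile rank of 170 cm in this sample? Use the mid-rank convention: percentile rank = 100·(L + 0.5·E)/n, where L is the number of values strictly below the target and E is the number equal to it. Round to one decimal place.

55.3

Sorted: 7, 41, 51, 90, 92, 94, 101, 110, 145, 150, 170, 197, 201, 242, 262, 266, 278, 294, 316.
Count below 170: L = 10; count equal: E = 1; n = 19.
Percentile rank = 100·(10 + 0.5·1)/19 = 100·10.5/19 = 55.26.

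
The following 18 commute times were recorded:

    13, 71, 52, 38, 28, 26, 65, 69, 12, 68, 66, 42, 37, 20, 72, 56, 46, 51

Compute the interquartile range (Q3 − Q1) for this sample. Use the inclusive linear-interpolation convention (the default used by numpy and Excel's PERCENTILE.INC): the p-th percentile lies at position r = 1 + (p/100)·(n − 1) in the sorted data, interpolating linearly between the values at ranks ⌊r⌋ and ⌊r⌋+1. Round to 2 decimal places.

35.50

Sorted: 12, 13, 20, 26, 28, 37, 38, 42, 46, 51, 52, 56, 65, 66, 68, 69, 71, 72.
n = 18.
P25: r = 5.25; ranks 5–6 are 28, 37; interpolating gives 30.25.
P75: r = 13.75; ranks 13–14 are 65, 66; interpolating gives 65.75.
Difference: 65.75 − 30.25 = 35.5.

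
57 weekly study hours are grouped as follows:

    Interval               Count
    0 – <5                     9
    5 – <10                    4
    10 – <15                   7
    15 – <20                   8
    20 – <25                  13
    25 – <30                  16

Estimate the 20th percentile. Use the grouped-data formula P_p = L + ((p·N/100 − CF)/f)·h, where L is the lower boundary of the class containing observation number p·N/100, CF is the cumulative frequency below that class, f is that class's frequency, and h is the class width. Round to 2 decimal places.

N = 57; target position k = 20/100 · 57 = 11.4.
Cumulative frequencies: 9, 13, 20, 28, 41, 57.
Observation 11.4 falls in the class 5 – <10.
L = 5, CF = 9, f = 4, h = 5.
P20 = 5 + ((11.4 − 9)/4)·5 = 5 + 3 = 8.

8.00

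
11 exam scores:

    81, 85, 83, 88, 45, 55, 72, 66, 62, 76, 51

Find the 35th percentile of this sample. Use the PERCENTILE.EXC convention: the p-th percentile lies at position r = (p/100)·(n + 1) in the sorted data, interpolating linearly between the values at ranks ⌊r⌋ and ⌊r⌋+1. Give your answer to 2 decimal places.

Sorted: 45, 51, 55, 62, 66, 72, 76, 81, 83, 85, 88.
n = 11.
r = (35/100)·(11 + 1) = 4.2.
Rank 4 is 62 and rank 5 is 66.
Interpolate: 62 + 0.2·(66 − 62) = 62 + 0.2·4 = 62.8.

62.80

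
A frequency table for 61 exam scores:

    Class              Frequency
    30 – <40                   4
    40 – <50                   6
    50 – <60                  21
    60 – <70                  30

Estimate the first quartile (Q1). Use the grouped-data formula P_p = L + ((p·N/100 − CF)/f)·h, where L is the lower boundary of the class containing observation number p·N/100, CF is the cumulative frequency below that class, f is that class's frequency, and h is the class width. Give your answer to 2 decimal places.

N = 61; target position k = 25/100 · 61 = 15.25.
Cumulative frequencies: 4, 10, 31, 61.
Observation 15.25 falls in the class 50 – <60.
L = 50, CF = 10, f = 21, h = 10.
P25 = 50 + ((15.25 − 10)/21)·10 = 50 + 2.5 = 52.5.

52.50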